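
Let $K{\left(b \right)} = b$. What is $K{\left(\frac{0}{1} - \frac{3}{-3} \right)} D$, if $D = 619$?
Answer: $619$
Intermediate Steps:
$K{\left(\frac{0}{1} - \frac{3}{-3} \right)} D = \left(\frac{0}{1} - \frac{3}{-3}\right) 619 = \left(0 \cdot 1 - -1\right) 619 = \left(0 + 1\right) 619 = 1 \cdot 619 = 619$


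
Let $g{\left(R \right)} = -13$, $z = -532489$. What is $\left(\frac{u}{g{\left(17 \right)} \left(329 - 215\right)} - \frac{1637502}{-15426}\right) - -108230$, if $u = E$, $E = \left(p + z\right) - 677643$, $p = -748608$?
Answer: $\frac{69636785099}{635037} \approx 1.0966 \cdot 10^{5}$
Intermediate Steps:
$E = -1958740$ ($E = \left(-748608 - 532489\right) - 677643 = -1281097 - 677643 = -1958740$)
$u = -1958740$
$\left(\frac{u}{g{\left(17 \right)} \left(329 - 215\right)} - \frac{1637502}{-15426}\right) - -108230 = \left(- \frac{1958740}{\left(-13\right) \left(329 - 215\right)} - \frac{1637502}{-15426}\right) - -108230 = \left(- \frac{1958740}{\left(-13\right) 114} - - \frac{272917}{2571}\right) + 108230 = \left(- \frac{1958740}{-1482} + \frac{272917}{2571}\right) + 108230 = \left(\left(-1958740\right) \left(- \frac{1}{1482}\right) + \frac{272917}{2571}\right) + 108230 = \left(\frac{979370}{741} + \frac{272917}{2571}\right) + 108230 = \frac{906730589}{635037} + 108230 = \frac{69636785099}{635037}$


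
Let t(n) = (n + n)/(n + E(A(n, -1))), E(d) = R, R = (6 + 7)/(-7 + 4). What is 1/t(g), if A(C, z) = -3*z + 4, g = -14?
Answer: 55/84 ≈ 0.65476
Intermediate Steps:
A(C, z) = 4 - 3*z
R = -13/3 (R = 13/(-3) = 13*(-1/3) = -13/3 ≈ -4.3333)
E(d) = -13/3
t(n) = 2*n/(-13/3 + n) (t(n) = (n + n)/(n - 13/3) = (2*n)/(-13/3 + n) = 2*n/(-13/3 + n))
1/t(g) = 1/(6*(-14)/(-13 + 3*(-14))) = 1/(6*(-14)/(-13 - 42)) = 1/(6*(-14)/(-55)) = 1/(6*(-14)*(-1/55)) = 1/(84/55) = 55/84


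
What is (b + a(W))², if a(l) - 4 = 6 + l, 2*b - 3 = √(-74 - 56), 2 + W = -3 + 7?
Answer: (27 + I*√130)²/4 ≈ 149.75 + 153.92*I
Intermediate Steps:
W = 2 (W = -2 + (-3 + 7) = -2 + 4 = 2)
b = 3/2 + I*√130/2 (b = 3/2 + √(-74 - 56)/2 = 3/2 + √(-130)/2 = 3/2 + (I*√130)/2 = 3/2 + I*√130/2 ≈ 1.5 + 5.7009*I)
a(l) = 10 + l (a(l) = 4 + (6 + l) = 10 + l)
(b + a(W))² = ((3/2 + I*√130/2) + (10 + 2))² = ((3/2 + I*√130/2) + 12)² = (27/2 + I*√130/2)²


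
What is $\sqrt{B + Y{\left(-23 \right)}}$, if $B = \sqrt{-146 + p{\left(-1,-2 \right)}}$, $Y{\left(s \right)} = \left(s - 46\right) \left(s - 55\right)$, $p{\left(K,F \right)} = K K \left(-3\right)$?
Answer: $\sqrt{5382 + i \sqrt{149}} \approx 73.362 + 0.0832 i$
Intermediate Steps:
$p{\left(K,F \right)} = - 3 K^{2}$ ($p{\left(K,F \right)} = K^{2} \left(-3\right) = - 3 K^{2}$)
$Y{\left(s \right)} = \left(-55 + s\right) \left(-46 + s\right)$ ($Y{\left(s \right)} = \left(-46 + s\right) \left(-55 + s\right) = \left(-55 + s\right) \left(-46 + s\right)$)
$B = i \sqrt{149}$ ($B = \sqrt{-146 - 3 \left(-1\right)^{2}} = \sqrt{-146 - 3} = \sqrt{-149} = i \sqrt{149} \approx 12.207 i$)
$\sqrt{B + Y{\left(-23 \right)}} = \sqrt{i \sqrt{149} + \left(2530 + \left(-23\right)^{2} - -2323\right)} = \sqrt{i \sqrt{149} + \left(2530 + 529 + 2323\right)} = \sqrt{i \sqrt{149} + 5382} = \sqrt{5382 + i \sqrt{149}}$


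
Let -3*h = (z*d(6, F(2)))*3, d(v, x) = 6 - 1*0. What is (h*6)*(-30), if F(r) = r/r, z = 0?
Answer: 0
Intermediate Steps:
F(r) = 1
d(v, x) = 6 (d(v, x) = 6 + 0 = 6)
h = 0 (h = -0*6*3/3 = -0*3 = -1/3*0 = 0)
(h*6)*(-30) = (0*6)*(-30) = 0*(-30) = 0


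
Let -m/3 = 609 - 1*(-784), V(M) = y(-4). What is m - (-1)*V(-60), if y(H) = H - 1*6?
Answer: -4189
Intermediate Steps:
y(H) = -6 + H (y(H) = H - 6 = -6 + H)
V(M) = -10 (V(M) = -6 - 4 = -10)
m = -4179 (m = -3*(609 - 1*(-784)) = -3*(609 + 784) = -3*1393 = -4179)
m - (-1)*V(-60) = -4179 - (-1)*(-10) = -4179 - 1*10 = -4179 - 10 = -4189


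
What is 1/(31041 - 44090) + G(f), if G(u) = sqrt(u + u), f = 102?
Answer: -1/13049 + 2*sqrt(51) ≈ 14.283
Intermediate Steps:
G(u) = sqrt(2)*sqrt(u) (G(u) = sqrt(2*u) = sqrt(2)*sqrt(u))
1/(31041 - 44090) + G(f) = 1/(31041 - 44090) + sqrt(2)*sqrt(102) = 1/(-13049) + 2*sqrt(51) = -1/13049 + 2*sqrt(51)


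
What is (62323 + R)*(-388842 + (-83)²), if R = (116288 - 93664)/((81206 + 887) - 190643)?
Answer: -99383274861453/4175 ≈ -2.3804e+10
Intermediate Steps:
R = -11312/54275 (R = 22624/(82093 - 190643) = 22624/(-108550) = 22624*(-1/108550) = -11312/54275 ≈ -0.20842)
(62323 + R)*(-388842 + (-83)²) = (62323 - 11312/54275)*(-388842 + (-83)²) = 3382569513*(-388842 + 6889)/54275 = (3382569513/54275)*(-381953) = -99383274861453/4175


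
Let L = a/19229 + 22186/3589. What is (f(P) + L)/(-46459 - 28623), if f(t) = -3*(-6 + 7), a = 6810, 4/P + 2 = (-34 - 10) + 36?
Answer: -244017041/5181625131242 ≈ -4.7093e-5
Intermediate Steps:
P = -2/5 (P = 4/(-2 + ((-34 - 10) + 36)) = 4/(-2 + (-44 + 36)) = 4/(-2 - 8) = 4/(-10) = 4*(-1/10) = -2/5 ≈ -0.40000)
f(t) = -3 (f(t) = -3*1 = -3)
L = 451055684/69012881 (L = 6810/19229 + 22186/3589 = 451055684/69012881 ≈ 6.5358)
(f(P) + L)/(-46459 - 28623) = (-3 + 451055684/69012881)/(-46459 - 28623) = (244017041/69012881)/(-75082) = (244017041/69012881)*(-1/75082) = -244017041/5181625131242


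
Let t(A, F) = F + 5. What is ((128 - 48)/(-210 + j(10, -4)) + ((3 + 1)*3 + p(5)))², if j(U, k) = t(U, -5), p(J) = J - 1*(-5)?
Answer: 206116/441 ≈ 467.38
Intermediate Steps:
t(A, F) = 5 + F
p(J) = 5 + J (p(J) = J + 5 = 5 + J)
j(U, k) = 0 (j(U, k) = 5 - 5 = 0)
((128 - 48)/(-210 + j(10, -4)) + ((3 + 1)*3 + p(5)))² = ((128 - 48)/(-210 + 0) + ((3 + 1)*3 + (5 + 5)))² = (80/(-210) + (4*3 + 10))² = (80*(-1/210) + (12 + 10))² = (-8/21 + 22)² = (454/21)² = 206116/441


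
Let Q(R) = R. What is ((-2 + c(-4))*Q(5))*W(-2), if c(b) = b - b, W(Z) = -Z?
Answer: -20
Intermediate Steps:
c(b) = 0
((-2 + c(-4))*Q(5))*W(-2) = ((-2 + 0)*5)*(-1*(-2)) = -2*5*2 = -10*2 = -20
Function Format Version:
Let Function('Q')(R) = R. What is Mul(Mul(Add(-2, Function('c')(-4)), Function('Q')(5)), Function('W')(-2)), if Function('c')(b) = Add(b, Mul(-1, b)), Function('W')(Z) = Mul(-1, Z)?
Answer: -20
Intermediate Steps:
Function('c')(b) = 0
Mul(Mul(Add(-2, Function('c')(-4)), Function('Q')(5)), Function('W')(-2)) = Mul(Mul(Add(-2, 0), 5), Mul(-1, -2)) = Mul(Mul(-2, 5), 2) = Mul(-10, 2) = -20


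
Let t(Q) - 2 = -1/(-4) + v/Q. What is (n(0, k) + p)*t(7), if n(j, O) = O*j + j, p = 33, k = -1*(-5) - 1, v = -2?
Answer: 1815/28 ≈ 64.821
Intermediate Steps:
t(Q) = 9/4 - 2/Q (t(Q) = 2 + (-1/(-4) - 2/Q) = 2 + (-1*(-¼) - 2/Q) = 2 + (¼ - 2/Q) = 9/4 - 2/Q)
k = 4 (k = 5 - 1 = 4)
n(j, O) = j + O*j
(n(0, k) + p)*t(7) = (0*(1 + 4) + 33)*(9/4 - 2/7) = (0*5 + 33)*(9/4 - 2*⅐) = (0 + 33)*(9/4 - 2/7) = 33*(55/28) = 1815/28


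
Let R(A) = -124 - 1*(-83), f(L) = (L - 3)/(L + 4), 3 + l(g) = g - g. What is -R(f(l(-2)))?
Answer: 41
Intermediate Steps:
l(g) = -3 (l(g) = -3 + (g - g) = -3 + 0 = -3)
f(L) = (-3 + L)/(4 + L)
R(A) = -41 (R(A) = -124 + 83 = -41)
-R(f(l(-2))) = -1*(-41) = 41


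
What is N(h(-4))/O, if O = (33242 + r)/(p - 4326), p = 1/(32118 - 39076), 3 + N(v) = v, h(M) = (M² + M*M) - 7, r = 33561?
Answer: -30100309/21127967 ≈ -1.4247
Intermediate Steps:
h(M) = -7 + 2*M² (h(M) = (M² + M²) - 7 = 2*M² - 7 = -7 + 2*M²)
N(v) = -3 + v
p = -1/6958 (p = 1/(-6958) = -1/6958 ≈ -0.00014372)
O = -464815274/30100309 (O = (33242 + 33561)/(-1/6958 - 4326) = 66803/(-30100309/6958) = 66803*(-6958/30100309) = -464815274/30100309 ≈ -15.442)
N(h(-4))/O = (-3 + (-7 + 2*(-4)²))/(-464815274/30100309) = (-3 + (-7 + 2*16))*(-30100309/464815274) = (-3 + (-7 + 32))*(-30100309/464815274) = (-3 + 25)*(-30100309/464815274) = 22*(-30100309/464815274) = -30100309/21127967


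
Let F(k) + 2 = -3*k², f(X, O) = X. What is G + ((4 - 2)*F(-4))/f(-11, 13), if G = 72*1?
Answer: 892/11 ≈ 81.091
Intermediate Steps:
G = 72
F(k) = -2 - 3*k²
G + ((4 - 2)*F(-4))/f(-11, 13) = 72 + ((4 - 2)*(-2 - 3*(-4)²))/(-11) = 72 + (2*(-2 - 3*16))*(-1/11) = 72 + (2*(-2 - 48))*(-1/11) = 72 + (2*(-50))*(-1/11) = 72 - 100*(-1/11) = 72 + 100/11 = 892/11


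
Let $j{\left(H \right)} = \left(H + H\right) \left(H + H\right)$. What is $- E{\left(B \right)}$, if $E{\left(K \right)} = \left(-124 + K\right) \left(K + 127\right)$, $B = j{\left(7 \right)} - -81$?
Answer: $-61812$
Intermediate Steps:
$j{\left(H \right)} = 4 H^{2}$ ($j{\left(H \right)} = 2 H 2 H = 4 H^{2}$)
$B = 277$ ($B = 4 \cdot 7^{2} - -81 = 4 \cdot 49 + 81 = 196 + 81 = 277$)
$E{\left(K \right)} = \left(-124 + K\right) \left(127 + K\right)$
$- E{\left(B \right)} = - (-15748 + 277^{2} + 3 \cdot 277) = - (-15748 + 76729 + 831) = \left(-1\right) 61812 = -61812$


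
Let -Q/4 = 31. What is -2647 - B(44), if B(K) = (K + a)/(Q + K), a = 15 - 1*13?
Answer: -105857/40 ≈ -2646.4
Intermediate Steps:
Q = -124 (Q = -4*31 = -124)
a = 2 (a = 15 - 13 = 2)
B(K) = (2 + K)/(-124 + K) (B(K) = (K + 2)/(-124 + K) = (2 + K)/(-124 + K))
-2647 - B(44) = -2647 - (2 + 44)/(-124 + 44) = -2647 - 46/(-80) = -2647 - (-1)*46/80 = -2647 - 1*(-23/40) = -2647 + 23/40 = -105857/40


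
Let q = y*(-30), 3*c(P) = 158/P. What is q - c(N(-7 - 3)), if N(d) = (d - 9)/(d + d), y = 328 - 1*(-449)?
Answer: -1331830/57 ≈ -23365.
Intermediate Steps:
y = 777 (y = 328 + 449 = 777)
N(d) = (-9 + d)/(2*d) (N(d) = (-9 + d)/((2*d)) = (-9 + d)*(1/(2*d)) = (-9 + d)/(2*d))
c(P) = 158/(3*P) (c(P) = (158/P)/3 = 158/(3*P))
q = -23310 (q = 777*(-30) = -23310)
q - c(N(-7 - 3)) = -23310 - 158/(3*((-9 + (-7 - 3))/(2*(-7 - 3)))) = -23310 - 158/(3*((1/2)*(-9 - 10)/(-10))) = -23310 - 158/(3*((1/2)*(-1/10)*(-19))) = -23310 - 158/(3*19/20) = -23310 - 158*20/(3*19) = -23310 - 1*3160/57 = -23310 - 3160/57 = -1331830/57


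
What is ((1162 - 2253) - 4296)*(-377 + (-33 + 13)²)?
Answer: -123901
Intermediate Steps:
((1162 - 2253) - 4296)*(-377 + (-33 + 13)²) = (-1091 - 4296)*(-377 + (-20)²) = -5387*(-377 + 400) = -5387*23 = -123901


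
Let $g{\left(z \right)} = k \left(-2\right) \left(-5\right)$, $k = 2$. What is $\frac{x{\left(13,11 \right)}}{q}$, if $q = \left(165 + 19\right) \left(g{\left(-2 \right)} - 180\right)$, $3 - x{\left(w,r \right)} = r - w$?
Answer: $- \frac{1}{5888} \approx -0.00016984$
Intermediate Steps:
$x{\left(w,r \right)} = 3 + w - r$ ($x{\left(w,r \right)} = 3 - \left(r - w\right) = 3 + w - r$)
$g{\left(z \right)} = 20$ ($g{\left(z \right)} = 2 \left(-2\right) \left(-5\right) = \left(-4\right) \left(-5\right) = 20$)
$q = -29440$ ($q = \left(165 + 19\right) \left(20 - 180\right) = 184 \left(-160\right) = -29440$)
$\frac{x{\left(13,11 \right)}}{q} = \frac{3 + 13 - 11}{-29440} = \left(3 + 13 - 11\right) \left(- \frac{1}{29440}\right) = 5 \left(- \frac{1}{29440}\right) = - \frac{1}{5888}$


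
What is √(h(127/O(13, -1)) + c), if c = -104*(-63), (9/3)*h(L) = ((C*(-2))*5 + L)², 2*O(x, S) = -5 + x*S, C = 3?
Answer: √5249235/27 ≈ 84.856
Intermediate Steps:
O(x, S) = -5/2 + S*x/2 (O(x, S) = (-5 + x*S)/2 = (-5 + S*x)/2 = -5/2 + S*x/2)
h(L) = (-30 + L)²/3 (h(L) = ((3*(-2))*5 + L)²/3 = (-6*5 + L)²/3 = (-30 + L)²/3)
c = 6552
√(h(127/O(13, -1)) + c) = √((-30 + 127/(-5/2 + (½)*(-1)*13))²/3 + 6552) = √((-30 + 127/(-5/2 - 13/2))²/3 + 6552) = √((-30 + 127/(-9))²/3 + 6552) = √((-30 + 127*(-⅑))²/3 + 6552) = √((-30 - 127/9)²/3 + 6552) = √((-397/9)²/3 + 6552) = √((⅓)*(157609/81) + 6552) = √(157609/243 + 6552) = √(1749745/243) = √5249235/27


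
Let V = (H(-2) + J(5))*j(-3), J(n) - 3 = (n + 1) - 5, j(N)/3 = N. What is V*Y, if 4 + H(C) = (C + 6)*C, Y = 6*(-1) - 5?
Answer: -792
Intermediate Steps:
j(N) = 3*N
Y = -11 (Y = -6 - 5 = -11)
H(C) = -4 + C*(6 + C) (H(C) = -4 + (C + 6)*C = -4 + (6 + C)*C = -4 + C*(6 + C))
J(n) = -1 + n (J(n) = 3 + ((n + 1) - 5) = 3 + ((1 + n) - 5) = 3 + (-4 + n) = -1 + n)
V = 72 (V = ((-4 + (-2)² + 6*(-2)) + (-1 + 5))*(3*(-3)) = ((-4 + 4 - 12) + 4)*(-9) = (-12 + 4)*(-9) = -8*(-9) = 72)
V*Y = 72*(-11) = -792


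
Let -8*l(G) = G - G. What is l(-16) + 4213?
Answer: 4213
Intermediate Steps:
l(G) = 0 (l(G) = -(G - G)/8 = -⅛*0 = 0)
l(-16) + 4213 = 0 + 4213 = 4213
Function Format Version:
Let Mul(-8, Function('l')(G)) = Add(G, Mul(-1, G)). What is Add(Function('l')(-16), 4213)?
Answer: 4213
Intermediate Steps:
Function('l')(G) = 0 (Function('l')(G) = Mul(Rational(-1, 8), Add(G, Mul(-1, G))) = Mul(Rational(-1, 8), 0) = 0)
Add(Function('l')(-16), 4213) = Add(0, 4213) = 4213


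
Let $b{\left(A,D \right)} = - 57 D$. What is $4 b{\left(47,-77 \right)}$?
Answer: $17556$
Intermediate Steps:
$b{\left(A,D \right)} = - 57 D$
$4 b{\left(47,-77 \right)} = 4 \left(\left(-57\right) \left(-77\right)\right) = 4 \cdot 4389 = 17556$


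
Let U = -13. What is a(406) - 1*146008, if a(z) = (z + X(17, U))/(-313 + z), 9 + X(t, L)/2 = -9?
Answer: -13578374/93 ≈ -1.4600e+5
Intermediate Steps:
X(t, L) = -36 (X(t, L) = -18 + 2*(-9) = -18 - 18 = -36)
a(z) = (-36 + z)/(-313 + z) (a(z) = (z - 36)/(-313 + z) = (-36 + z)/(-313 + z))
a(406) - 1*146008 = (-36 + 406)/(-313 + 406) - 1*146008 = 370/93 - 146008 = -13578374/93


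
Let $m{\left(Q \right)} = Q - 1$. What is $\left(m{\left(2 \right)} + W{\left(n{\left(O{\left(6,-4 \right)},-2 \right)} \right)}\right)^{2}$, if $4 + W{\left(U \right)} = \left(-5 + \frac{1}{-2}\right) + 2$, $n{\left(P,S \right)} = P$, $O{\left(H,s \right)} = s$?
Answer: $\frac{169}{4} \approx 42.25$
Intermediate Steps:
$m{\left(Q \right)} = -1 + Q$
$W{\left(U \right)} = - \frac{15}{2}$ ($W{\left(U \right)} = -4 + \left(\left(-5 + \frac{1}{-2}\right) + 2\right) = -4 + \left(\left(-5 - \frac{1}{2}\right) + 2\right) = -4 + \left(- \frac{11}{2} + 2\right) = -4 - \frac{7}{2} = - \frac{15}{2}$)
$\left(m{\left(2 \right)} + W{\left(n{\left(O{\left(6,-4 \right)},-2 \right)} \right)}\right)^{2} = \left(\left(-1 + 2\right) - \frac{15}{2}\right)^{2} = \left(1 - \frac{15}{2}\right)^{2} = \left(- \frac{13}{2}\right)^{2} = \frac{169}{4}$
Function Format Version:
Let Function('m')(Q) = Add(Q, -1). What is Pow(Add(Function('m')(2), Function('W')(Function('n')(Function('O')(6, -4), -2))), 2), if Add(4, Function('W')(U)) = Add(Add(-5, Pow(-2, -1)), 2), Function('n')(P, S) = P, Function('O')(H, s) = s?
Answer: Rational(169, 4) ≈ 42.250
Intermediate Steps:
Function('m')(Q) = Add(-1, Q)
Function('W')(U) = Rational(-15, 2) (Function('W')(U) = Add(-4, Add(Add(-5, Pow(-2, -1)), 2)) = Add(-4, Add(Add(-5, Rational(-1, 2)), 2)) = Add(-4, Add(Rational(-11, 2), 2)) = Add(-4, Rational(-7, 2)) = Rational(-15, 2))
Pow(Add(Function('m')(2), Function('W')(Function('n')(Function('O')(6, -4), -2))), 2) = Pow(Add(Add(-1, 2), Rational(-15, 2)), 2) = Pow(Add(1, Rational(-15, 2)), 2) = Pow(Rational(-13, 2), 2) = Rational(169, 4)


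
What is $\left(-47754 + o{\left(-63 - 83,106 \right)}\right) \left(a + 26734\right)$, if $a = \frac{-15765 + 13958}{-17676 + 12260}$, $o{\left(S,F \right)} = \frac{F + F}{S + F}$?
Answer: $- \frac{69152195365543}{54160} \approx -1.2768 \cdot 10^{9}$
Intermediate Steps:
$o{\left(S,F \right)} = \frac{2 F}{F + S}$
$a = \frac{1807}{5416}$ ($a = - \frac{1807}{-5416} = \left(-1807\right) \left(- \frac{1}{5416}\right) = \frac{1807}{5416} \approx 0.33364$)
$\left(-47754 + o{\left(-63 - 83,106 \right)}\right) \left(a + 26734\right) = \left(-47754 + 2 \cdot 106 \frac{1}{106 - 146}\right) \left(\frac{1807}{5416} + 26734\right) = \left(-47754 + 2 \cdot 106 \frac{1}{106 - 146}\right) \frac{144793151}{5416} = \left(-47754 + 2 \cdot 106 \frac{1}{-40}\right) \frac{144793151}{5416} = \left(-47754 + 2 \cdot 106 \left(- \frac{1}{40}\right)\right) \frac{144793151}{5416} = \left(-47754 - \frac{53}{10}\right) \frac{144793151}{5416} = \left(- \frac{477593}{10}\right) \frac{144793151}{5416} = - \frac{69152195365543}{54160}$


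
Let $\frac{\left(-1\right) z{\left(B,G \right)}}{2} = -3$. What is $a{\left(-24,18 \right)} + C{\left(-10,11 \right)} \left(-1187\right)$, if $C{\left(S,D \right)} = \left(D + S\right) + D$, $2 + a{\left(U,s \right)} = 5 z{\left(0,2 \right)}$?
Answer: $-14216$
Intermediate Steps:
$z{\left(B,G \right)} = 6$ ($z{\left(B,G \right)} = \left(-2\right) \left(-3\right) = 6$)
$a{\left(U,s \right)} = 28$ ($a{\left(U,s \right)} = -2 + 5 \cdot 6 = -2 + 30 = 28$)
$C{\left(S,D \right)} = S + 2 D$
$a{\left(-24,18 \right)} + C{\left(-10,11 \right)} \left(-1187\right) = 28 + \left(-10 + 2 \cdot 11\right) \left(-1187\right) = 28 + \left(-10 + 22\right) \left(-1187\right) = 28 + 12 \left(-1187\right) = 28 - 14244 = -14216$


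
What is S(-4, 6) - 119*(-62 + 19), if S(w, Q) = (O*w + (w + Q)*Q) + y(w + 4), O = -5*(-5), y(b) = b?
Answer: 5029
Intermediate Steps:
O = 25
S(w, Q) = 4 + 26*w + Q*(Q + w) (S(w, Q) = (25*w + (w + Q)*Q) + (w + 4) = (25*w + (Q + w)*Q) + (4 + w) = (25*w + Q*(Q + w)) + (4 + w) = 4 + 26*w + Q*(Q + w))
S(-4, 6) - 119*(-62 + 19) = (4 + 6² + 26*(-4) + 6*(-4)) - 119*(-62 + 19) = (4 + 36 - 104 - 24) - 119*(-43) = -88 + 5117 = 5029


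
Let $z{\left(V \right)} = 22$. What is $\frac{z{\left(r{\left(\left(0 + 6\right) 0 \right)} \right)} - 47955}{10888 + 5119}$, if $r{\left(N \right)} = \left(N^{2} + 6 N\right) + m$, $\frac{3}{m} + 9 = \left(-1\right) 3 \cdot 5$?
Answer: $- \frac{47933}{16007} \approx -2.9945$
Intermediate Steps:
$m = - \frac{1}{8}$ ($m = \frac{3}{-9 + \left(-1\right) 3 \cdot 5} = \frac{3}{-9 - 15} = \frac{3}{-24} = 3 \left(- \frac{1}{24}\right) = - \frac{1}{8} \approx -0.125$)
$r{\left(N \right)} = - \frac{1}{8} + N^{2} + 6 N$ ($r{\left(N \right)} = \left(N^{2} + 6 N\right) - \frac{1}{8} = - \frac{1}{8} + N^{2} + 6 N$)
$\frac{z{\left(r{\left(\left(0 + 6\right) 0 \right)} \right)} - 47955}{10888 + 5119} = \frac{22 - 47955}{10888 + 5119} = - \frac{47933}{16007}$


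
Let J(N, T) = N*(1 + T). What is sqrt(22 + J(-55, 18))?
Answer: I*sqrt(1023) ≈ 31.984*I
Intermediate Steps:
sqrt(22 + J(-55, 18)) = sqrt(22 - 55*(1 + 18)) = sqrt(22 - 55*19) = sqrt(22 - 1045) = sqrt(-1023) = I*sqrt(1023)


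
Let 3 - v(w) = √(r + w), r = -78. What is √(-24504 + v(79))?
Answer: I*√24502 ≈ 156.53*I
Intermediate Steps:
v(w) = 3 - √(-78 + w)
√(-24504 + v(79)) = √(-24504 + (3 - √(-78 + 79))) = √(-24504 + (3 - √1)) = √(-24504 + (3 - 1*1)) = √(-24504 + (3 - 1)) = √(-24504 + 2) = √(-24502) = I*√24502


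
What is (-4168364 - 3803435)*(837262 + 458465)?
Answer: -10329275202873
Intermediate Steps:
(-4168364 - 3803435)*(837262 + 458465) = -7971799*1295727 = -10329275202873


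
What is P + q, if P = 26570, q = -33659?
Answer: -7089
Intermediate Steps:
P + q = 26570 - 33659 = -7089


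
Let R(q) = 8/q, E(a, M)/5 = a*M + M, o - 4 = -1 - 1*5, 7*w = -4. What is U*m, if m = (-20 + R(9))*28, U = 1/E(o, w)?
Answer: -8428/45 ≈ -187.29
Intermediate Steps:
w = -4/7 (w = (1/7)*(-4) = -4/7 ≈ -0.57143)
o = -2 (o = 4 + (-1 - 1*5) = 4 + (-1 - 5) = 4 - 6 = -2)
E(a, M) = 5*M + 5*M*a (E(a, M) = 5*(a*M + M) = 5*(M*a + M) = 5*(M + M*a) = 5*M + 5*M*a)
U = 7/20 (U = 1/(5*(-4/7)*(1 - 2)) = 1/(5*(-4/7)*(-1)) = 1/(20/7) = 7/20 ≈ 0.35000)
m = -4816/9 (m = (-20 + 8/9)*28 = -172/9*28 = -4816/9 ≈ -535.11)
U*m = (7/20)*(-4816/9) = -8428/45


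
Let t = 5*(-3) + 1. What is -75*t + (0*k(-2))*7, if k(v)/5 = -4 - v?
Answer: 1050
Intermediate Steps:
k(v) = -20 - 5*v (k(v) = 5*(-4 - v) = -20 - 5*v)
t = -14 (t = -15 + 1 = -14)
-75*t + (0*k(-2))*7 = -75*(-14) + (0*(-20 - 5*(-2)))*7 = 1050 + (0*(-20 + 10))*7 = 1050 + (0*(-10))*7 = 1050 + 0*7 = 1050 + 0 = 1050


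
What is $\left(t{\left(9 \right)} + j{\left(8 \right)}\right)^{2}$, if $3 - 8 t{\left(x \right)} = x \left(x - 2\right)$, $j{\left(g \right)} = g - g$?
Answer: $\frac{225}{4} \approx 56.25$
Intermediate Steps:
$j{\left(g \right)} = 0$
$t{\left(x \right)} = \frac{3}{8} - \frac{x \left(-2 + x\right)}{8}$ ($t{\left(x \right)} = \frac{3}{8} - \frac{x \left(x - 2\right)}{8} = \frac{3}{8} - \frac{x \left(-2 + x\right)}{8}$)
$\left(t{\left(9 \right)} + j{\left(8 \right)}\right)^{2} = \left(\left(\frac{3}{8} - \frac{9^{2}}{8} + \frac{1}{4} \cdot 9\right) + 0\right)^{2} = \left(\left(\frac{3}{8} - \frac{81}{8} + \frac{9}{4}\right) + 0\right)^{2} = \left(- \frac{15}{2} + 0\right)^{2} = \left(- \frac{15}{2}\right)^{2} = \frac{225}{4}$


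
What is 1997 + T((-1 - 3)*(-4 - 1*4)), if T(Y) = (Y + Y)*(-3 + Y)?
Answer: 3853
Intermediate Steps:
T(Y) = 2*Y*(-3 + Y) (T(Y) = (2*Y)*(-3 + Y) = 2*Y*(-3 + Y))
1997 + T((-1 - 3)*(-4 - 1*4)) = 1997 + 2*((-1 - 3)*(-4 - 1*4))*(-3 + (-1 - 3)*(-4 - 1*4)) = 1997 + 2*(-4*(-4 - 4))*(-3 - 4*(-4 - 4)) = 1997 + 2*(-4*(-8))*(-3 - 4*(-8)) = 1997 + 2*32*(-3 + 32) = 1997 + 2*32*29 = 1997 + 1856 = 3853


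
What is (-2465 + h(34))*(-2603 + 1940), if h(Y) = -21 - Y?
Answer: 1670760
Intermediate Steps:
(-2465 + h(34))*(-2603 + 1940) = (-2465 + (-21 - 1*34))*(-2603 + 1940) = (-2465 + (-21 - 34))*(-663) = (-2465 - 55)*(-663) = -2520*(-663) = 1670760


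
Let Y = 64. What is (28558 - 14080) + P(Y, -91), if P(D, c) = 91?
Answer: 14569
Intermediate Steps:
(28558 - 14080) + P(Y, -91) = (28558 - 14080) + 91 = 14478 + 91 = 14569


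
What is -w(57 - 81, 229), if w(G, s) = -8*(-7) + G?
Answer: -32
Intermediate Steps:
w(G, s) = 56 + G
-w(57 - 81, 229) = -(56 + (57 - 81)) = -(56 - 24) = -1*32 = -32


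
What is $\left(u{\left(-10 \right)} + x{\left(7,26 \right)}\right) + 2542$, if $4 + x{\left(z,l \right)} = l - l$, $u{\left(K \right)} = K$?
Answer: $2528$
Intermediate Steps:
$x{\left(z,l \right)} = -4$ ($x{\left(z,l \right)} = -4 + \left(l - l\right) = -4 + 0 = -4$)
$\left(u{\left(-10 \right)} + x{\left(7,26 \right)}\right) + 2542 = \left(-10 - 4\right) + 2542 = -14 + 2542 = 2528$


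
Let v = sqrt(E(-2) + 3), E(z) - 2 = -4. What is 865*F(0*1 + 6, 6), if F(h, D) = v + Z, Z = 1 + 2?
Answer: 3460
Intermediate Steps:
Z = 3
E(z) = -2 (E(z) = 2 - 4 = -2)
v = 1 (v = sqrt(-2 + 3) = sqrt(1) = 1)
F(h, D) = 4 (F(h, D) = 1 + 3 = 4)
865*F(0*1 + 6, 6) = 865*4 = 3460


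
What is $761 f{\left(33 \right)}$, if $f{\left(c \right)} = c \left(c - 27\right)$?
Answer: $150678$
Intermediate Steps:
$f{\left(c \right)} = c \left(-27 + c\right)$
$761 f{\left(33 \right)} = 761 \cdot 33 \left(-27 + 33\right) = 761 \cdot 33 \cdot 6 = 761 \cdot 198 = 150678$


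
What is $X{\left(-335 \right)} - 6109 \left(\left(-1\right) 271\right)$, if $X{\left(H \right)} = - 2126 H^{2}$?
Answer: $-236934811$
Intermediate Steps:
$X{\left(-335 \right)} - 6109 \left(\left(-1\right) 271\right) = - 2126 \left(-335\right)^{2} - 6109 \left(\left(-1\right) 271\right) = \left(-2126\right) 112225 - -1655539 = -238590350 + 1655539 = -236934811$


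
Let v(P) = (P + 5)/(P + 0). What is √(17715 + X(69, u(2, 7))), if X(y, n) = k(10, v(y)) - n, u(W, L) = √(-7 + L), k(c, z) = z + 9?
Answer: √84389070/69 ≈ 133.14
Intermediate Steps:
v(P) = (5 + P)/P
k(c, z) = 9 + z
X(y, n) = 9 - n + (5 + y)/y (X(y, n) = (9 + (5 + y)/y) - n = 9 - n + (5 + y)/y)
√(17715 + X(69, u(2, 7))) = √(17715 + (10 - √(-7 + 7) + 5/69)) = √(17715 + (10 - √0 + 5*(1/69))) = √(17715 + (10 - 1*0 + 5/69)) = √(17715 + (10 + 0 + 5/69)) = √(17715 + 695/69) = √(1223030/69) = √84389070/69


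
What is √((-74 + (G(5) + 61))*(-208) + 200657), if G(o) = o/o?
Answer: √203153 ≈ 450.73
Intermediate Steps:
G(o) = 1
√((-74 + (G(5) + 61))*(-208) + 200657) = √((-74 + (1 + 61))*(-208) + 200657) = √((-74 + 62)*(-208) + 200657) = √(-12*(-208) + 200657) = √(2496 + 200657) = √203153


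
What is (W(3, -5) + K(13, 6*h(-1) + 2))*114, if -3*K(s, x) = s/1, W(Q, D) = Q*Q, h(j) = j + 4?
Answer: 532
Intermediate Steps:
h(j) = 4 + j
W(Q, D) = Q²
K(s, x) = -s/3 (K(s, x) = -s/(3*1) = -s/3)
(W(3, -5) + K(13, 6*h(-1) + 2))*114 = (3² - ⅓*13)*114 = (9 - 13/3)*114 = (14/3)*114 = 532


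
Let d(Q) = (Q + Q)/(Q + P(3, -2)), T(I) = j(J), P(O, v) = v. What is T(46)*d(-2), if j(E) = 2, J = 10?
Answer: 2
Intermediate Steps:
T(I) = 2
d(Q) = 2*Q/(-2 + Q) (d(Q) = (Q + Q)/(Q - 2) = (2*Q)/(-2 + Q) = 2*Q/(-2 + Q))
T(46)*d(-2) = 2*(2*(-2)/(-2 - 2)) = 2*(2*(-2)/(-4)) = 2*(2*(-2)*(-1/4)) = 2*1 = 2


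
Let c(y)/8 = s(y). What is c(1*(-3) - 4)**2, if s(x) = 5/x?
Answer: 1600/49 ≈ 32.653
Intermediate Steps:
c(y) = 40/y (c(y) = 8*(5/y) = 40/y)
c(1*(-3) - 4)**2 = (40/(1*(-3) - 4))**2 = (40/(-3 - 4))**2 = (40/(-7))**2 = (40*(-1/7))**2 = (-40/7)**2 = 1600/49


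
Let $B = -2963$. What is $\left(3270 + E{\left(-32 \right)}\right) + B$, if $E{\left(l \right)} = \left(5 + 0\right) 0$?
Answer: $307$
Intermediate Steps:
$E{\left(l \right)} = 0$ ($E{\left(l \right)} = 5 \cdot 0 = 0$)
$\left(3270 + E{\left(-32 \right)}\right) + B = \left(3270 + 0\right) - 2963 = 3270 - 2963 = 307$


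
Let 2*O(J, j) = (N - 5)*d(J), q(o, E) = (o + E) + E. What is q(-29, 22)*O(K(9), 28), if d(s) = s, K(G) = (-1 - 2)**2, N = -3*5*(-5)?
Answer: 4725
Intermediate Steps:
q(o, E) = o + 2*E (q(o, E) = (E + o) + E = o + 2*E)
N = 75 (N = -15*(-5) = 75)
K(G) = 9 (K(G) = (-3)**2 = 9)
O(J, j) = 35*J (O(J, j) = ((75 - 5)*J)/2 = (70*J)/2 = 35*J)
q(-29, 22)*O(K(9), 28) = (-29 + 2*22)*(35*9) = (-29 + 44)*315 = 15*315 = 4725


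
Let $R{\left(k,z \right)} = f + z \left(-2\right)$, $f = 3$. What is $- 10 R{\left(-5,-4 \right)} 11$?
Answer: $-1210$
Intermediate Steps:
$R{\left(k,z \right)} = 3 - 2 z$ ($R{\left(k,z \right)} = 3 + z \left(-2\right) = 3 - 2 z$)
$- 10 R{\left(-5,-4 \right)} 11 = - 10 \left(3 - -8\right) 11 = - 10 \left(3 + 8\right) 11 = \left(-10\right) 11 \cdot 11 = \left(-110\right) 11 = -1210$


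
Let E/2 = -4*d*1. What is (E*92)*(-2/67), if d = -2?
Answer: -2944/67 ≈ -43.940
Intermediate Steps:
E = 16 (E = 2*(-4*(-2)*1) = 2*(8*1) = 2*8 = 16)
(E*92)*(-2/67) = (16*92)*(-2/67) = 1472*(-2*1/67) = 1472*(-2/67) = -2944/67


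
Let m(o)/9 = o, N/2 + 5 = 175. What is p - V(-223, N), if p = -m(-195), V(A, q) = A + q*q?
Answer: -113622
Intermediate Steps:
N = 340 (N = -10 + 2*175 = -10 + 350 = 340)
m(o) = 9*o
V(A, q) = A + q**2
p = 1755 (p = -9*(-195) = -1*(-1755) = 1755)
p - V(-223, N) = 1755 - (-223 + 340**2) = 1755 - (-223 + 115600) = 1755 - 1*115377 = 1755 - 115377 = -113622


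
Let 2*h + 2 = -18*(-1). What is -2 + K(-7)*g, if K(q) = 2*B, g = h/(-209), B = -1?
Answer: -402/209 ≈ -1.9234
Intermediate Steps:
h = 8 (h = -1 + (-18*(-1))/2 = -1 + (½)*18 = -1 + 9 = 8)
g = -8/209 (g = 8/(-209) = 8*(-1/209) = -8/209 ≈ -0.038278)
K(q) = -2 (K(q) = 2*(-1) = -2)
-2 + K(-7)*g = -2 - 2*(-8/209) = -2 + 16/209 = -402/209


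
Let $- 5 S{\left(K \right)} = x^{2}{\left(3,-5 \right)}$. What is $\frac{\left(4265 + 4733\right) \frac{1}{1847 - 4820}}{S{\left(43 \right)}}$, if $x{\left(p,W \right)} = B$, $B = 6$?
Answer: $\frac{22495}{53514} \approx 0.42036$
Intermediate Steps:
$x{\left(p,W \right)} = 6$
$S{\left(K \right)} = - \frac{36}{5}$ ($S{\left(K \right)} = - \frac{6^{2}}{5} = \left(- \frac{1}{5}\right) 36 = - \frac{36}{5}$)
$\frac{\left(4265 + 4733\right) \frac{1}{1847 - 4820}}{S{\left(43 \right)}} = \frac{\left(4265 + 4733\right) \frac{1}{1847 - 4820}}{- \frac{36}{5}} = \frac{8998}{-2973} \left(- \frac{5}{36}\right) = 8998 \left(- \frac{1}{2973}\right) \left(- \frac{5}{36}\right) = \left(- \frac{8998}{2973}\right) \left(- \frac{5}{36}\right) = \frac{22495}{53514}$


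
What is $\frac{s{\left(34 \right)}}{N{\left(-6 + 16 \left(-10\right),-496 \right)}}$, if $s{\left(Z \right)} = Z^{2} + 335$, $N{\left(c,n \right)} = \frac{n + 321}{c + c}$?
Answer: $\frac{70716}{25} \approx 2828.6$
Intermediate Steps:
$N{\left(c,n \right)} = \frac{321 + n}{2 c}$
$s{\left(Z \right)} = 335 + Z^{2}$
$\frac{s{\left(34 \right)}}{N{\left(-6 + 16 \left(-10\right),-496 \right)}} = \frac{335 + 34^{2}}{\frac{1}{2} \frac{1}{-6 + 16 \left(-10\right)} \left(321 - 496\right)} = \frac{335 + 1156}{\frac{1}{2} \frac{1}{-6 - 160} \left(-175\right)} = \frac{1491}{\frac{1}{2} \frac{1}{-166} \left(-175\right)} = \frac{1491}{\frac{1}{2} \left(- \frac{1}{166}\right) \left(-175\right)} = \frac{1491}{\frac{175}{332}} = 1491 \cdot \frac{332}{175} = \frac{70716}{25}$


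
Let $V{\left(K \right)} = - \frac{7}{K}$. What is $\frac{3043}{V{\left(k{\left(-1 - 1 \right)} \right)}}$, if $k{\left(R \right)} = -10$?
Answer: $\frac{30430}{7} \approx 4347.1$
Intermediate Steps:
$\frac{3043}{V{\left(k{\left(-1 - 1 \right)} \right)}} = \frac{3043}{\left(-7\right) \frac{1}{-10}} = \frac{3043}{\left(-7\right) \left(- \frac{1}{10}\right)} = \frac{3043}{\frac{7}{10}} = 3043 \cdot \frac{10}{7} = \frac{30430}{7}$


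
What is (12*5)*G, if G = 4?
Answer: 240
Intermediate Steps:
(12*5)*G = (12*5)*4 = 60*4 = 240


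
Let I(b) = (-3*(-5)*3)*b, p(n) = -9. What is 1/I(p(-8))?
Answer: -1/405 ≈ -0.0024691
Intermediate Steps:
I(b) = 45*b (I(b) = (15*3)*b = 45*b)
1/I(p(-8)) = 1/(45*(-9)) = 1/(-405) = -1/405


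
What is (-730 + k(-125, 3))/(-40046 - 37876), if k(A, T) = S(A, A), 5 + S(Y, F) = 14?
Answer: 721/77922 ≈ 0.0092528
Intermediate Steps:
S(Y, F) = 9 (S(Y, F) = -5 + 14 = 9)
k(A, T) = 9
(-730 + k(-125, 3))/(-40046 - 37876) = (-730 + 9)/(-40046 - 37876) = -721/(-77922) = -721*(-1/77922) = 721/77922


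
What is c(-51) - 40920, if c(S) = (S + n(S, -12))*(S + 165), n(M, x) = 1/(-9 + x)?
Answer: -327176/7 ≈ -46739.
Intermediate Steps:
c(S) = (165 + S)*(-1/21 + S) (c(S) = (S + 1/(-9 - 12))*(S + 165) = (S + 1/(-21))*(165 + S) = (S - 1/21)*(165 + S) = (-1/21 + S)*(165 + S) = (165 + S)*(-1/21 + S))
c(-51) - 40920 = (-55/7 + (-51)**2 + (3464/21)*(-51)) - 40920 = (-55/7 + 2601 - 58888/7) - 40920 = -40736/7 - 40920 = -327176/7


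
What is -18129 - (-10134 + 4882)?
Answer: -12877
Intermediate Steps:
-18129 - (-10134 + 4882) = -18129 - 1*(-5252) = -18129 + 5252 = -12877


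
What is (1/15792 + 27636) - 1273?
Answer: 416324497/15792 ≈ 26363.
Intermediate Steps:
(1/15792 + 27636) - 1273 = 436427713/15792 - 1273 = 416324497/15792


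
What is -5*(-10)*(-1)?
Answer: -50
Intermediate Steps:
-5*(-10)*(-1) = 50*(-1) = -50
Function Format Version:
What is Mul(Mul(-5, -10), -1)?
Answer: -50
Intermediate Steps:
Mul(Mul(-5, -10), -1) = Mul(50, -1) = -50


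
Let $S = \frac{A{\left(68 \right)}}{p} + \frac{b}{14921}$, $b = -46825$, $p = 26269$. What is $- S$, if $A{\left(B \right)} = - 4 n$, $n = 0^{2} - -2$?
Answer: $\frac{1230165293}{391959749} \approx 3.1385$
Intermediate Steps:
$n = 2$ ($n = 0 + 2 = 2$)
$A{\left(B \right)} = -8$ ($A{\left(B \right)} = \left(-4\right) 2 = -8$)
$S = - \frac{1230165293}{391959749}$ ($S = - \frac{8}{26269} - \frac{46825}{14921} = - \frac{1230165293}{391959749} \approx -3.1385$)
$- S = \left(-1\right) \left(- \frac{1230165293}{391959749}\right) = \frac{1230165293}{391959749}$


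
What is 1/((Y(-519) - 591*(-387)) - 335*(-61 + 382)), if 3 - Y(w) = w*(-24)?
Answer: 1/108729 ≈ 9.1972e-6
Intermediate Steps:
Y(w) = 3 + 24*w (Y(w) = 3 - w*(-24) = 3 - (-24)*w = 3 + 24*w)
1/((Y(-519) - 591*(-387)) - 335*(-61 + 382)) = 1/(((3 + 24*(-519)) - 591*(-387)) - 335*(-61 + 382)) = 1/(((3 - 12456) - 1*(-228717)) - 335*321) = 1/((-12453 + 228717) - 107535) = 1/(216264 - 107535) = 1/108729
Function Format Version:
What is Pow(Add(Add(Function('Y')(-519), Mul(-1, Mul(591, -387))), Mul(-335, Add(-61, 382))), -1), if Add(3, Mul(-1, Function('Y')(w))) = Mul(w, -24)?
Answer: Rational(1, 108729) ≈ 9.1972e-6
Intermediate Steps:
Function('Y')(w) = Add(3, Mul(24, w)) (Function('Y')(w) = Add(3, Mul(-1, Mul(w, -24))) = Add(3, Mul(-1, Mul(-24, w))) = Add(3, Mul(24, w)))
Pow(Add(Add(Function('Y')(-519), Mul(-1, Mul(591, -387))), Mul(-335, Add(-61, 382))), -1) = Pow(Add(Add(Add(3, Mul(24, -519)), Mul(-1, Mul(591, -387))), Mul(-335, Add(-61, 382))), -1) = Pow(Add(Add(Add(3, -12456), Mul(-1, -228717)), Mul(-335, 321)), -1) = Pow(Add(Add(-12453, 228717), -107535), -1) = Pow(Add(216264, -107535), -1) = Pow(108729, -1) = Rational(1, 108729)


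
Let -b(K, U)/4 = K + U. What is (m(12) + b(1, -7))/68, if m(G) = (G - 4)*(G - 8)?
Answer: 14/17 ≈ 0.82353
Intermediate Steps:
b(K, U) = -4*K - 4*U (b(K, U) = -4*(K + U) = -4*K - 4*U)
m(G) = (-8 + G)*(-4 + G) (m(G) = (-4 + G)*(-8 + G) = (-8 + G)*(-4 + G))
(m(12) + b(1, -7))/68 = ((32 + 12² - 12*12) + (-4*1 - 4*(-7)))/68 = ((32 + 144 - 144) + (-4 + 28))/68 = (32 + 24)/68 = (1/68)*56 = 14/17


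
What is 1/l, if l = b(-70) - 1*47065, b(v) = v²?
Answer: -1/42165 ≈ -2.3716e-5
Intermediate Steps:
l = -42165 (l = (-70)² - 1*47065 = 4900 - 47065 = -42165)
1/l = 1/(-42165) = -1/42165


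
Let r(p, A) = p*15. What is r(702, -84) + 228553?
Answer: 239083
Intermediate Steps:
r(p, A) = 15*p
r(702, -84) + 228553 = 15*702 + 228553 = 10530 + 228553 = 239083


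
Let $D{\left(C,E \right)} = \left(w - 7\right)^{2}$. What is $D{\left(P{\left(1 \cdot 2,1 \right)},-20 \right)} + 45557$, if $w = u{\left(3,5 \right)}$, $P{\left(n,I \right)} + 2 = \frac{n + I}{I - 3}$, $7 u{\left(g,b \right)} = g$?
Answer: $\frac{2234409}{49} \approx 45600.0$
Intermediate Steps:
$u{\left(g,b \right)} = \frac{g}{7}$
$P{\left(n,I \right)} = -2 + \frac{I + n}{-3 + I}$ ($P{\left(n,I \right)} = -2 + \frac{n + I}{I - 3} = -2 + \frac{I + n}{-3 + I}$)
$w = \frac{3}{7}$ ($w = \frac{1}{7} \cdot 3 = \frac{3}{7} \approx 0.42857$)
$D{\left(C,E \right)} = \frac{2116}{49}$ ($D{\left(C,E \right)} = \left(\frac{3}{7} - 7\right)^{2} = \left(- \frac{46}{7}\right)^{2} = \frac{2116}{49}$)
$D{\left(P{\left(1 \cdot 2,1 \right)},-20 \right)} + 45557 = \frac{2116}{49} + 45557 = \frac{2234409}{49}$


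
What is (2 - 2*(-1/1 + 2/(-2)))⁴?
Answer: 1296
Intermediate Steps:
(2 - 2*(-1/1 + 2/(-2)))⁴ = (2 - 2*(-1*1 + 2*(-½)))⁴ = (2 - 2*(-1 - 1))⁴ = (2 - 2*(-2))⁴ = (2 + 4)⁴ = 6⁴ = 1296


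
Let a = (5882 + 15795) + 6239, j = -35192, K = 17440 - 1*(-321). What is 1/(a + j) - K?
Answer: -129229037/7276 ≈ -17761.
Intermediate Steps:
K = 17761 (K = 17440 + 321 = 17761)
a = 27916 (a = 21677 + 6239 = 27916)
1/(a + j) - K = 1/(27916 - 35192) - 1*17761 = 1/(-7276) - 17761 = -1/7276 - 17761 = -129229037/7276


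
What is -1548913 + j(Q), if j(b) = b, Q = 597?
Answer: -1548316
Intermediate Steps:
-1548913 + j(Q) = -1548913 + 597 = -1548316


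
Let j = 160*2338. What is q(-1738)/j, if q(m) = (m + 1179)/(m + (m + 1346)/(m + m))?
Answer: 485771/564944593920 ≈ 8.5986e-7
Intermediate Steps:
j = 374080
q(m) = (1179 + m)/(m + (1346 + m)/(2*m)) (q(m) = (1179 + m)/(m + (1346 + m)/((2*m))) = (1179 + m)/(m + (1346 + m)*(1/(2*m))) = (1179 + m)/(m + (1346 + m)/(2*m)))
q(-1738)/j = (2*(-1738)*(1179 - 1738)/(1346 - 1738 + 2*(-1738)**2))/374080 = (2*(-1738)*(-559)/(1346 - 1738 + 2*3020644))*(1/374080) = (2*(-1738)*(-559)/(1346 - 1738 + 6041288))*(1/374080) = (2*(-1738)*(-559)/6040896)*(1/374080) = (2*(-1738)*(1/6040896)*(-559))*(1/374080) = (485771/1510224)*(1/374080) = 485771/564944593920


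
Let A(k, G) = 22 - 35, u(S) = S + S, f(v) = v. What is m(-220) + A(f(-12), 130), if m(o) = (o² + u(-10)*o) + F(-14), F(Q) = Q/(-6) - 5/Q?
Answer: 2217167/42 ≈ 52790.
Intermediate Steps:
u(S) = 2*S
A(k, G) = -13
F(Q) = -5/Q - Q/6 (F(Q) = Q*(-⅙) - 5/Q = -Q/6 - 5/Q = -5/Q - Q/6)
m(o) = 113/42 + o² - 20*o (m(o) = (o² + (2*(-10))*o) + (-5/(-14) - ⅙*(-14)) = (o² - 20*o) + (-5*(-1/14) + 7/3) = (o² - 20*o) + (5/14 + 7/3) = (o² - 20*o) + 113/42 = 113/42 + o² - 20*o)
m(-220) + A(f(-12), 130) = (113/42 + (-220)² - 20*(-220)) - 13 = (113/42 + 48400 + 4400) - 13 = 2217713/42 - 13 = 2217167/42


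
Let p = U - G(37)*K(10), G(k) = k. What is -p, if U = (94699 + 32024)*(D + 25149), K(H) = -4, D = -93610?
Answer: 8675583155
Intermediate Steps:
U = -8675583303 (U = (94699 + 32024)*(-93610 + 25149) = 126723*(-68461) = -8675583303)
p = -8675583155 (p = -8675583303 - 37*(-4) = -8675583303 - 1*(-148) = -8675583303 + 148 = -8675583155)
-p = -1*(-8675583155) = 8675583155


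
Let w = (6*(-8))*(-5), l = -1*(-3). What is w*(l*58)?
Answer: 41760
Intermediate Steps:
l = 3
w = 240 (w = -48*(-5) = 240)
w*(l*58) = 240*(3*58) = 240*174 = 41760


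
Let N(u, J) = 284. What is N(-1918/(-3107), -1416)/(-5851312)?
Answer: -71/1462828 ≈ -4.8536e-5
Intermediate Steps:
N(-1918/(-3107), -1416)/(-5851312) = 284/(-5851312) = 284*(-1/5851312) = -71/1462828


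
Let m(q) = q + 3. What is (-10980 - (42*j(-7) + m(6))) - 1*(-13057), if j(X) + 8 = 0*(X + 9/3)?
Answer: 2404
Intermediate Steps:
j(X) = -8 (j(X) = -8 + 0*(X + 9/3) = -8 + 0*(X + 9*(⅓)) = -8 + 0*(X + 3) = -8 + 0*(3 + X) = -8 + 0 = -8)
m(q) = 3 + q
(-10980 - (42*j(-7) + m(6))) - 1*(-13057) = (-10980 - (42*(-8) + (3 + 6))) - 1*(-13057) = (-10980 - (-336 + 9)) + 13057 = (-10980 - 1*(-327)) + 13057 = (-10980 + 327) + 13057 = -10653 + 13057 = 2404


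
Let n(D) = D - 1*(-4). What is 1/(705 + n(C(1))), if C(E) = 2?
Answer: 1/711 ≈ 0.0014065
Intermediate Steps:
n(D) = 4 + D (n(D) = D + 4 = 4 + D)
1/(705 + n(C(1))) = 1/(705 + (4 + 2)) = 1/(705 + 6) = 1/711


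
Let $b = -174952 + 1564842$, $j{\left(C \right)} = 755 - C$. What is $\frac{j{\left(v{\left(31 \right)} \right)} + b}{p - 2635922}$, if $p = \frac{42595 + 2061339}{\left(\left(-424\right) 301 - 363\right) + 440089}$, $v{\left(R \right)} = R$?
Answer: $- \frac{31000957902}{58762458865} \approx -0.52756$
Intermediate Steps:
$b = 1389890$
$p = \frac{150281}{22293}$ ($p = \frac{2103934}{\left(-127624 - 363\right) + 440089} = \frac{2103934}{-127987 + 440089} = \frac{2103934}{312102} = 2103934 \cdot \frac{1}{312102} = \frac{150281}{22293} \approx 6.7412$)
$\frac{j{\left(v{\left(31 \right)} \right)} + b}{p - 2635922} = \frac{\left(755 - 31\right) + 1389890}{\frac{150281}{22293} - 2635922} = \frac{\left(755 - 31\right) + 1389890}{- \frac{58762458865}{22293}} = \left(724 + 1389890\right) \left(- \frac{22293}{58762458865}\right) = 1390614 \left(- \frac{22293}{58762458865}\right) = - \frac{31000957902}{58762458865}$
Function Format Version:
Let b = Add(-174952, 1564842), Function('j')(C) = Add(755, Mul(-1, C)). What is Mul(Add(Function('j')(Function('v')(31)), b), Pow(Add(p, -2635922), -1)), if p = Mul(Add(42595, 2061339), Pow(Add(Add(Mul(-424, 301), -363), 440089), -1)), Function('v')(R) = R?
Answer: Rational(-31000957902, 58762458865) ≈ -0.52756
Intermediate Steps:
b = 1389890
p = Rational(150281, 22293) (p = Mul(2103934, Pow(Add(Add(-127624, -363), 440089), -1)) = Mul(2103934, Pow(Add(-127987, 440089), -1)) = Mul(2103934, Pow(312102, -1)) = Mul(2103934, Rational(1, 312102)) = Rational(150281, 22293) ≈ 6.7412)
Mul(Add(Function('j')(Function('v')(31)), b), Pow(Add(p, -2635922), -1)) = Mul(Add(Add(755, Mul(-1, 31)), 1389890), Pow(Add(Rational(150281, 22293), -2635922), -1)) = Mul(Add(Add(755, -31), 1389890), Pow(Rational(-58762458865, 22293), -1)) = Mul(Add(724, 1389890), Rational(-22293, 58762458865)) = Mul(1390614, Rational(-22293, 58762458865)) = Rational(-31000957902, 58762458865)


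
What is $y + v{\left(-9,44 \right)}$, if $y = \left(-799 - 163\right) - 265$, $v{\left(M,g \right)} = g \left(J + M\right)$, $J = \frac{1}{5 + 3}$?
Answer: $- \frac{3235}{2} \approx -1617.5$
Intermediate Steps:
$J = \frac{1}{8} \approx 0.125$
$v{\left(M,g \right)} = g \left(\frac{1}{8} + M\right)$
$y = -1227$ ($y = -962 - 265 = -1227$)
$y + v{\left(-9,44 \right)} = -1227 + 44 \left(\frac{1}{8} - 9\right) = -1227 + 44 \left(- \frac{71}{8}\right) = -1227 - \frac{781}{2} = - \frac{3235}{2}$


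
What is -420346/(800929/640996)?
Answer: -269440104616/800929 ≈ -3.3641e+5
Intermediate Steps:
-420346/(800929/640996) = -420346/(800929*(1/640996)) = -420346/800929/640996 = -420346*640996/800929 = -269440104616/800929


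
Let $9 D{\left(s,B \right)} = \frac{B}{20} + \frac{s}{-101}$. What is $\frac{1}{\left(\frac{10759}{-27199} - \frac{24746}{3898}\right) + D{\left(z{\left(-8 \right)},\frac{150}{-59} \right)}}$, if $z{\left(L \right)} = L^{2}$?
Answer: $- \frac{96373727118}{658086177487} \approx -0.14645$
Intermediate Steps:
$D{\left(s,B \right)} = - \frac{s}{909} + \frac{B}{180}$ ($D{\left(s,B \right)} = \frac{\frac{B}{20} + \frac{s}{-101}}{9} = \frac{B \frac{1}{20} + s \left(- \frac{1}{101}\right)}{9} = \frac{\frac{B}{20} - \frac{s}{101}}{9} = \frac{- \frac{s}{101} + \frac{B}{20}}{9} = - \frac{s}{909} + \frac{B}{180}$)
$\frac{1}{\left(\frac{10759}{-27199} - \frac{24746}{3898}\right) + D{\left(z{\left(-8 \right)},\frac{150}{-59} \right)}} = \frac{1}{\left(\frac{10759}{-27199} - \frac{24746}{3898}\right) - \left(\frac{64}{909} - \frac{5}{6 \left(-59\right)}\right)} = \frac{1}{\left(10759 \left(- \frac{1}{27199}\right) - \frac{12373}{1949}\right) + \left(\left(- \frac{1}{909}\right) 64 + \frac{150 \left(- \frac{1}{59}\right)}{180}\right)} = \frac{1}{\left(- \frac{10759}{27199} - \frac{12373}{1949}\right) + \left(- \frac{64}{909} + \frac{1}{180} \left(- \frac{150}{59}\right)\right)} = \frac{1}{- \frac{357502518}{53010851} - \frac{9067}{107262}} = \frac{1}{- \frac{658086177487}{96373727118}} = - \frac{96373727118}{658086177487}$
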